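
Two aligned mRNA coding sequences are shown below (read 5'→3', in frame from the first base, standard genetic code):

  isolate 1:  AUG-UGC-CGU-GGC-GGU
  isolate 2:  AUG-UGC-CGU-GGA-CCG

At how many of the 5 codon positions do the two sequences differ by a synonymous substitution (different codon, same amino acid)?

Codon 1: AUG Met / AUG Met — identical.
Codon 2: UGC Cys / UGC Cys — identical.
Codon 3: CGU Arg / CGU Arg — identical.
Codon 4: GGC Gly / GGA Gly — synonymous.
Codon 5: GGU Gly / CCG Pro — nonsynonymous.
Synonymous differences: 1.

1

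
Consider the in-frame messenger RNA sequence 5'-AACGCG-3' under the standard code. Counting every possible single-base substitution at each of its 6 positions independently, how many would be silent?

Codon 1 (AAC, Asn): 1 synonymous substitution.
Codon 2 (GCG, Ala): 3 synonymous substitutions.
Total: 1 + 3 = 4.

4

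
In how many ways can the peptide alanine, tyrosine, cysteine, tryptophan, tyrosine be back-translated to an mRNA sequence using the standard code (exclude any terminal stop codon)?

Ala: 4 codons.
Tyr: 2 codons.
Cys: 2 codons.
Trp: 1 codon.
Tyr: 2 codons.
4 × 2 × 2 × 1 × 2 = 32.

32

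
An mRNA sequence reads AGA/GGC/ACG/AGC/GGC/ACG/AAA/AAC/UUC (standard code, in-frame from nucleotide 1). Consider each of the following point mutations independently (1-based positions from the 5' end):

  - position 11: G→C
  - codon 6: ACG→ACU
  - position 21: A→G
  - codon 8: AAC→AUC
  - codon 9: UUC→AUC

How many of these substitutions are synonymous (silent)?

Codon 4: AGC (Ser) → ACC (Thr) — missense.
Codon 6: ACG (Thr) → ACU (Thr) — synonymous.
Codon 7: AAA (Lys) → AAG (Lys) — synonymous.
Codon 8: AAC (Asn) → AUC (Ile) — missense.
Codon 9: UUC (Phe) → AUC (Ile) — missense.
Synonymous: 2 of 5.

2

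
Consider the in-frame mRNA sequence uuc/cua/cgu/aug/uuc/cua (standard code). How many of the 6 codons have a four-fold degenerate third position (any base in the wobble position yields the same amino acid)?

3

Codon 1 UUC (Phe): third position 2-fold.
Codon 2 CUA (Leu): third position 4-fold.
Codon 3 CGU (Arg): third position 4-fold.
Codon 4 AUG (Met): third position 1-fold.
Codon 5 UUC (Phe): third position 2-fold.
Codon 6 CUA (Leu): third position 4-fold.
Four-fold degenerate third positions: 3.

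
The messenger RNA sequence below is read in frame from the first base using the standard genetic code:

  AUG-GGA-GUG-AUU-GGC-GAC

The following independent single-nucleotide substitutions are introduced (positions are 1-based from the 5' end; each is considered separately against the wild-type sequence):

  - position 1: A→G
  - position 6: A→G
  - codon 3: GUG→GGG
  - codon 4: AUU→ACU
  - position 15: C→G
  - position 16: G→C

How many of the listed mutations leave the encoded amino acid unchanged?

Codon 1: AUG (Met) → GUG (Val) — missense.
Codon 2: GGA (Gly) → GGG (Gly) — synonymous.
Codon 3: GUG (Val) → GGG (Gly) — missense.
Codon 4: AUU (Ile) → ACU (Thr) — missense.
Codon 5: GGC (Gly) → GGG (Gly) — synonymous.
Codon 6: GAC (Asp) → CAC (His) — missense.
Synonymous: 2 of 6.

2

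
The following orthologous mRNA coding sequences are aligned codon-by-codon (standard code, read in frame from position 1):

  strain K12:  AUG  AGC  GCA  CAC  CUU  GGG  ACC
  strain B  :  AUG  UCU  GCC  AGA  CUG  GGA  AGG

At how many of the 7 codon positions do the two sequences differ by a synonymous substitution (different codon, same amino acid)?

4

Codon 1: AUG Met / AUG Met — identical.
Codon 2: AGC Ser / UCU Ser — synonymous.
Codon 3: GCA Ala / GCC Ala — synonymous.
Codon 4: CAC His / AGA Arg — nonsynonymous.
Codon 5: CUU Leu / CUG Leu — synonymous.
Codon 6: GGG Gly / GGA Gly — synonymous.
Codon 7: ACC Thr / AGG Arg — nonsynonymous.
Synonymous differences: 4.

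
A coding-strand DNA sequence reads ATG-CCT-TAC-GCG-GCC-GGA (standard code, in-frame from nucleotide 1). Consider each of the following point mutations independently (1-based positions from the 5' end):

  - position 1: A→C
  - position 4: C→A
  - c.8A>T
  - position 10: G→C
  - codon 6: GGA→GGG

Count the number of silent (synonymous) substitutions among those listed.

Codon 1: ATG (Met) → CTG (Leu) — missense.
Codon 2: CCT (Pro) → ACT (Thr) — missense.
Codon 3: TAC (Tyr) → TTC (Phe) — missense.
Codon 4: GCG (Ala) → CCG (Pro) — missense.
Codon 6: GGA (Gly) → GGG (Gly) — synonymous.
Synonymous: 1 of 5.

1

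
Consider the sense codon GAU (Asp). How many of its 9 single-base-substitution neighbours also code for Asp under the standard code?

1

Position 1: none → 0 synonymous.
Position 2: none → 0 synonymous.
Position 3: GAC → 1 synonymous.
Total: 0 + 0 + 1 = 1.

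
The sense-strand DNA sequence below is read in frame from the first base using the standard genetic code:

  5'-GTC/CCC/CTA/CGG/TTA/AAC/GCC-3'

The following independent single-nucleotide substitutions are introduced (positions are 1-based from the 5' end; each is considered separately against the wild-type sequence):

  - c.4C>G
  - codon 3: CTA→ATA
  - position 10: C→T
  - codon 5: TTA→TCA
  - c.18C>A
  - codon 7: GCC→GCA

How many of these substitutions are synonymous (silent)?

Codon 2: CCC (Pro) → GCC (Ala) — missense.
Codon 3: CTA (Leu) → ATA (Ile) — missense.
Codon 4: CGG (Arg) → TGG (Trp) — missense.
Codon 5: TTA (Leu) → TCA (Ser) — missense.
Codon 6: AAC (Asn) → AAA (Lys) — missense.
Codon 7: GCC (Ala) → GCA (Ala) — synonymous.
Synonymous: 1 of 6.

1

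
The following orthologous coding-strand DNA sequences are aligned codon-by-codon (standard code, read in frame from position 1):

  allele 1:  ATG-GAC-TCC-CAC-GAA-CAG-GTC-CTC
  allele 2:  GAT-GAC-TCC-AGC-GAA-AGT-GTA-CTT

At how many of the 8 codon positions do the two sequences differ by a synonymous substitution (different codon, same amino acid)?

2

Codon 1: ATG Met / GAT Asp — nonsynonymous.
Codon 2: GAC Asp / GAC Asp — identical.
Codon 3: TCC Ser / TCC Ser — identical.
Codon 4: CAC His / AGC Ser — nonsynonymous.
Codon 5: GAA Glu / GAA Glu — identical.
Codon 6: CAG Gln / AGT Ser — nonsynonymous.
Codon 7: GTC Val / GTA Val — synonymous.
Codon 8: CTC Leu / CTT Leu — synonymous.
Synonymous differences: 2.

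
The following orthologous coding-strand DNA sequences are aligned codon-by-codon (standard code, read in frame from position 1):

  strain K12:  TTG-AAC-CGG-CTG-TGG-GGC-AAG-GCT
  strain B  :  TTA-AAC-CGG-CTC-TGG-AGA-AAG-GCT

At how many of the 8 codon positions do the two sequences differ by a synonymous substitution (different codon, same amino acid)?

Codon 1: TTG Leu / TTA Leu — synonymous.
Codon 2: AAC Asn / AAC Asn — identical.
Codon 3: CGG Arg / CGG Arg — identical.
Codon 4: CTG Leu / CTC Leu — synonymous.
Codon 5: TGG Trp / TGG Trp — identical.
Codon 6: GGC Gly / AGA Arg — nonsynonymous.
Codon 7: AAG Lys / AAG Lys — identical.
Codon 8: GCT Ala / GCT Ala — identical.
Synonymous differences: 2.

2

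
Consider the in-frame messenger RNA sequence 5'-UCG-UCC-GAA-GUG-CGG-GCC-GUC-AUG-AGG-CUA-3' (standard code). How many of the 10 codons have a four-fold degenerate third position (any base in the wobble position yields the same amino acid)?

Codon 1 UCG (Ser): third position 4-fold.
Codon 2 UCC (Ser): third position 4-fold.
Codon 3 GAA (Glu): third position 2-fold.
Codon 4 GUG (Val): third position 4-fold.
Codon 5 CGG (Arg): third position 4-fold.
Codon 6 GCC (Ala): third position 4-fold.
Codon 7 GUC (Val): third position 4-fold.
Codon 8 AUG (Met): third position 1-fold.
Codon 9 AGG (Arg): third position 2-fold.
Codon 10 CUA (Leu): third position 4-fold.
Four-fold degenerate third positions: 7.

7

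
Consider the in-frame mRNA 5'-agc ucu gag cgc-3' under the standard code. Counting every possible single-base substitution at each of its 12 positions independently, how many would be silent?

8

Codon 1 (AGC, Ser): 1 synonymous substitution.
Codon 2 (UCU, Ser): 3 synonymous substitutions.
Codon 3 (GAG, Glu): 1 synonymous substitution.
Codon 4 (CGC, Arg): 3 synonymous substitutions.
Total: 1 + 3 + 1 + 3 = 8.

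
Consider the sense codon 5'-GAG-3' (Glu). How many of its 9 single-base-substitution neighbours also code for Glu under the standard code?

1

Position 1: none → 0 synonymous.
Position 2: none → 0 synonymous.
Position 3: GAA → 1 synonymous.
Total: 0 + 0 + 1 = 1.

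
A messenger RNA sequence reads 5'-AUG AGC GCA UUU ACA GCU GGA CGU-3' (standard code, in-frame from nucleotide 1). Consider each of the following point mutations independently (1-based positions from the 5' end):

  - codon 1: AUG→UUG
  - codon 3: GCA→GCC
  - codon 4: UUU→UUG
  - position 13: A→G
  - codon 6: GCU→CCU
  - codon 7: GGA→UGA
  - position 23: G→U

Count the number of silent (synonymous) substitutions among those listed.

Codon 1: AUG (Met) → UUG (Leu) — missense.
Codon 3: GCA (Ala) → GCC (Ala) — synonymous.
Codon 4: UUU (Phe) → UUG (Leu) — missense.
Codon 5: ACA (Thr) → GCA (Ala) — missense.
Codon 6: GCU (Ala) → CCU (Pro) — missense.
Codon 7: GGA (Gly) → UGA (Stop) — nonsense.
Codon 8: CGU (Arg) → CUU (Leu) — missense.
Synonymous: 1 of 7.

1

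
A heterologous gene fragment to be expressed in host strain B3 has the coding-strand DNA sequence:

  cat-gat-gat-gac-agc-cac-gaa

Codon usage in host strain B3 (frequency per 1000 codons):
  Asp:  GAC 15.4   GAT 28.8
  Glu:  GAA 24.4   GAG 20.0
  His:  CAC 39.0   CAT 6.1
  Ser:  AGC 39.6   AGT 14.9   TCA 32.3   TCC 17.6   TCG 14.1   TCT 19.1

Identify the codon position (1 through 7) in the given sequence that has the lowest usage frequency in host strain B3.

1

Codon 1 CAT (His): 6.1 per 1000.
Codon 2 GAT (Asp): 28.8 per 1000.
Codon 3 GAT (Asp): 28.8 per 1000.
Codon 4 GAC (Asp): 15.4 per 1000.
Codon 5 AGC (Ser): 39.6 per 1000.
Codon 6 CAC (His): 39.0 per 1000.
Codon 7 GAA (Glu): 24.4 per 1000.
Lowest frequency is 6.1 at codon 1.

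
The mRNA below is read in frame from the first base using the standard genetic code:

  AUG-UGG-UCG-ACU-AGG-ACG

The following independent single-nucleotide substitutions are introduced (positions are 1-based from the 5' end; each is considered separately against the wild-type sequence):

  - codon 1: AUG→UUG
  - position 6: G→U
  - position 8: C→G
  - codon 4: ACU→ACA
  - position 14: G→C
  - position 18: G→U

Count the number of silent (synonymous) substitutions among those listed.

Codon 1: AUG (Met) → UUG (Leu) — missense.
Codon 2: UGG (Trp) → UGU (Cys) — missense.
Codon 3: UCG (Ser) → UGG (Trp) — missense.
Codon 4: ACU (Thr) → ACA (Thr) — synonymous.
Codon 5: AGG (Arg) → ACG (Thr) — missense.
Codon 6: ACG (Thr) → ACU (Thr) — synonymous.
Synonymous: 2 of 6.

2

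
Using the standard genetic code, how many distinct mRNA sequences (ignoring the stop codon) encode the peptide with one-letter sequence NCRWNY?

Asn: 2 codons.
Cys: 2 codons.
Arg: 6 codons.
Trp: 1 codon.
Asn: 2 codons.
Tyr: 2 codons.
2 × 2 × 6 × 1 × 2 × 2 = 96.

96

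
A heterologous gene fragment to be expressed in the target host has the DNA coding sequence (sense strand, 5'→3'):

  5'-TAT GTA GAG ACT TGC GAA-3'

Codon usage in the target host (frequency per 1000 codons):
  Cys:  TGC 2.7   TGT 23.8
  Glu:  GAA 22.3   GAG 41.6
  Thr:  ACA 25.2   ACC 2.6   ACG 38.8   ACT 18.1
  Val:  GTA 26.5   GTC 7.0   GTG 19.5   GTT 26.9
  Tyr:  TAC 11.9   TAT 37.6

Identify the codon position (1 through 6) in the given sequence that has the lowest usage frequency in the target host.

Codon 1 TAT (Tyr): 37.6 per 1000.
Codon 2 GTA (Val): 26.5 per 1000.
Codon 3 GAG (Glu): 41.6 per 1000.
Codon 4 ACT (Thr): 18.1 per 1000.
Codon 5 TGC (Cys): 2.7 per 1000.
Codon 6 GAA (Glu): 22.3 per 1000.
Lowest frequency is 2.7 at codon 5.

5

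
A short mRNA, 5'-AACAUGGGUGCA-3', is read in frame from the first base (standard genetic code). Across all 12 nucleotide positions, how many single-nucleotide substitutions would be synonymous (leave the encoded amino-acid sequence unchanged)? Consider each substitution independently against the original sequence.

7

Codon 1 (AAC, Asn): 1 synonymous substitution.
Codon 2 (AUG, Met): 0 synonymous substitutions.
Codon 3 (GGU, Gly): 3 synonymous substitutions.
Codon 4 (GCA, Ala): 3 synonymous substitutions.
Total: 1 + 0 + 3 + 3 = 7.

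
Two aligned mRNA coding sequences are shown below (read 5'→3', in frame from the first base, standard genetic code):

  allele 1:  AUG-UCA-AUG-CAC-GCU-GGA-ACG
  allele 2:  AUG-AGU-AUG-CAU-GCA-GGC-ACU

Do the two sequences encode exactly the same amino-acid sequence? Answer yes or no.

yes

Codon 1: AUG Met / AUG Met — identical.
Codon 2: UCA Ser / AGU Ser — synonymous.
Codon 3: AUG Met / AUG Met — identical.
Codon 4: CAC His / CAU His — synonymous.
Codon 5: GCU Ala / GCA Ala — synonymous.
Codon 6: GGA Gly / GGC Gly — synonymous.
Codon 7: ACG Thr / ACU Thr — synonymous.
Nonsynonymous differences: 0 → same protein.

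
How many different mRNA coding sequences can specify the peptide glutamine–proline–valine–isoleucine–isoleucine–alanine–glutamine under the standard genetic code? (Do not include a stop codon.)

2304

Gln: 2 codons.
Pro: 4 codons.
Val: 4 codons.
Ile: 3 codons.
Ile: 3 codons.
Ala: 4 codons.
Gln: 2 codons.
2 × 4 × 4 × 3 × 3 × 4 × 2 = 2304.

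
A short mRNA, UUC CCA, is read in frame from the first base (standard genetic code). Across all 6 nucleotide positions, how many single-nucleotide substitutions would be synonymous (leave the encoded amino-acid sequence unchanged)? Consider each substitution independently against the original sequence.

4

Codon 1 (UUC, Phe): 1 synonymous substitution.
Codon 2 (CCA, Pro): 3 synonymous substitutions.
Total: 1 + 3 = 4.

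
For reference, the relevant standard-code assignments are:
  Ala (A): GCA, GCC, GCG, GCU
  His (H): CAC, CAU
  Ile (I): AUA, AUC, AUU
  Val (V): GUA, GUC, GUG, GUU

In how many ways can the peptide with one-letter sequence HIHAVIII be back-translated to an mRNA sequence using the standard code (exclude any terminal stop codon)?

His: 2 codons.
Ile: 3 codons.
His: 2 codons.
Ala: 4 codons.
Val: 4 codons.
Ile: 3 codons.
Ile: 3 codons.
Ile: 3 codons.
2 × 3 × 2 × 4 × 4 × 3 × 3 × 3 = 5184.

5184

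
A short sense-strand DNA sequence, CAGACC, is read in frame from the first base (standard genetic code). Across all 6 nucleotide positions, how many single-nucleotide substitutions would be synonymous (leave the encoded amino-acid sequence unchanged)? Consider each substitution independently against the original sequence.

Codon 1 (CAG, Gln): 1 synonymous substitution.
Codon 2 (ACC, Thr): 3 synonymous substitutions.
Total: 1 + 3 = 4.

4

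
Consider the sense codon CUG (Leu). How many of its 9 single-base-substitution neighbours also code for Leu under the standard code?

Position 1: UUG → 1 synonymous.
Position 2: none → 0 synonymous.
Position 3: CUU, CUC, CUA → 3 synonymous.
Total: 1 + 0 + 3 = 4.

4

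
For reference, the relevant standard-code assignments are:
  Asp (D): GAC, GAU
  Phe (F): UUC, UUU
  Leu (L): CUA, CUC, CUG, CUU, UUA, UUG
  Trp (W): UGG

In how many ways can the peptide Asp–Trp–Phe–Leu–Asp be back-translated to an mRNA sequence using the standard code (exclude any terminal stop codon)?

Asp: 2 codons.
Trp: 1 codon.
Phe: 2 codons.
Leu: 6 codons.
Asp: 2 codons.
2 × 1 × 2 × 6 × 2 = 48.

48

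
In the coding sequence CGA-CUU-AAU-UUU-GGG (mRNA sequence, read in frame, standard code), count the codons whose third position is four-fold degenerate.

Codon 1 CGA (Arg): third position 4-fold.
Codon 2 CUU (Leu): third position 4-fold.
Codon 3 AAU (Asn): third position 2-fold.
Codon 4 UUU (Phe): third position 2-fold.
Codon 5 GGG (Gly): third position 4-fold.
Four-fold degenerate third positions: 3.

3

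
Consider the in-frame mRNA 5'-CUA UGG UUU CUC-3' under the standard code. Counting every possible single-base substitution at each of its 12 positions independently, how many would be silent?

Codon 1 (CUA, Leu): 4 synonymous substitutions.
Codon 2 (UGG, Trp): 0 synonymous substitutions.
Codon 3 (UUU, Phe): 1 synonymous substitution.
Codon 4 (CUC, Leu): 3 synonymous substitutions.
Total: 4 + 0 + 1 + 3 = 8.

8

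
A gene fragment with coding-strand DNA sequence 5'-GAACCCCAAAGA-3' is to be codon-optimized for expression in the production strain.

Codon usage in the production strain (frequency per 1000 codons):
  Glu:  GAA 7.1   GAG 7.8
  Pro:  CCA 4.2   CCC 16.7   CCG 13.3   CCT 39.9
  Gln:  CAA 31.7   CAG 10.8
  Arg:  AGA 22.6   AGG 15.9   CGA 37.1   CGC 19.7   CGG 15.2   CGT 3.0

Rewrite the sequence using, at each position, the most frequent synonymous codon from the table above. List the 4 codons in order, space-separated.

GAG CCT CAA CGA

Codon 1 (Glu): best is GAG at 7.8.
Codon 2 (Pro): best is CCT at 39.9.
Codon 3 (Gln): best is CAA at 31.7.
Codon 4 (Arg): best is CGA at 37.1.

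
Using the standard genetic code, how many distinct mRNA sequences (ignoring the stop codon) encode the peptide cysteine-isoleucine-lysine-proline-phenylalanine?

96

Cys: 2 codons.
Ile: 3 codons.
Lys: 2 codons.
Pro: 4 codons.
Phe: 2 codons.
2 × 3 × 2 × 4 × 2 = 96.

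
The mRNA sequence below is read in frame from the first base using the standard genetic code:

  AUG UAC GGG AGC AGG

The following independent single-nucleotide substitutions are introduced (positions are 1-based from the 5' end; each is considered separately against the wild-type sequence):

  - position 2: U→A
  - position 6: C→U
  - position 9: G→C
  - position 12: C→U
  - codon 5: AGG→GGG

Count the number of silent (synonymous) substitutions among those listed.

3

Codon 1: AUG (Met) → AAG (Lys) — missense.
Codon 2: UAC (Tyr) → UAU (Tyr) — synonymous.
Codon 3: GGG (Gly) → GGC (Gly) — synonymous.
Codon 4: AGC (Ser) → AGU (Ser) — synonymous.
Codon 5: AGG (Arg) → GGG (Gly) — missense.
Synonymous: 3 of 5.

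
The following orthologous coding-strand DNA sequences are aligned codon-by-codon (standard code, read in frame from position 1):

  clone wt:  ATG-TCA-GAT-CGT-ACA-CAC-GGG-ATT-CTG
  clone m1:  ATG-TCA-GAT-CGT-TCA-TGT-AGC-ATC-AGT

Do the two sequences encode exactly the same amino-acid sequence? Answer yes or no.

no

Codon 1: ATG Met / ATG Met — identical.
Codon 2: TCA Ser / TCA Ser — identical.
Codon 3: GAT Asp / GAT Asp — identical.
Codon 4: CGT Arg / CGT Arg — identical.
Codon 5: ACA Thr / TCA Ser — nonsynonymous.
Codon 6: CAC His / TGT Cys — nonsynonymous.
Codon 7: GGG Gly / AGC Ser — nonsynonymous.
Codon 8: ATT Ile / ATC Ile — synonymous.
Codon 9: CTG Leu / AGT Ser — nonsynonymous.
Nonsynonymous differences: 4 → different protein.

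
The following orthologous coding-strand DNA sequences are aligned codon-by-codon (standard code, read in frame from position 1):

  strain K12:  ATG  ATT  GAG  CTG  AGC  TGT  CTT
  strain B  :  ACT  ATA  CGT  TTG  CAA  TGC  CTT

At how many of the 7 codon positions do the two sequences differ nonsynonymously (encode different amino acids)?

3

Codon 1: ATG Met / ACT Thr — nonsynonymous.
Codon 2: ATT Ile / ATA Ile — synonymous.
Codon 3: GAG Glu / CGT Arg — nonsynonymous.
Codon 4: CTG Leu / TTG Leu — synonymous.
Codon 5: AGC Ser / CAA Gln — nonsynonymous.
Codon 6: TGT Cys / TGC Cys — synonymous.
Codon 7: CTT Leu / CTT Leu — identical.
Nonsynonymous differences: 3.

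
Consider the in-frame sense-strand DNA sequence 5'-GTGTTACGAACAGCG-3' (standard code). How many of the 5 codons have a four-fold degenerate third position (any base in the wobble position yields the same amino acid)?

4

Codon 1 GTG (Val): third position 4-fold.
Codon 2 TTA (Leu): third position 2-fold.
Codon 3 CGA (Arg): third position 4-fold.
Codon 4 ACA (Thr): third position 4-fold.
Codon 5 GCG (Ala): third position 4-fold.
Four-fold degenerate third positions: 4.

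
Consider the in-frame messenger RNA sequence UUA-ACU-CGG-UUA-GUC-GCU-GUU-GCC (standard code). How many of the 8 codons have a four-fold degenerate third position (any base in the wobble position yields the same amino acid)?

6

Codon 1 UUA (Leu): third position 2-fold.
Codon 2 ACU (Thr): third position 4-fold.
Codon 3 CGG (Arg): third position 4-fold.
Codon 4 UUA (Leu): third position 2-fold.
Codon 5 GUC (Val): third position 4-fold.
Codon 6 GCU (Ala): third position 4-fold.
Codon 7 GUU (Val): third position 4-fold.
Codon 8 GCC (Ala): third position 4-fold.
Four-fold degenerate third positions: 6.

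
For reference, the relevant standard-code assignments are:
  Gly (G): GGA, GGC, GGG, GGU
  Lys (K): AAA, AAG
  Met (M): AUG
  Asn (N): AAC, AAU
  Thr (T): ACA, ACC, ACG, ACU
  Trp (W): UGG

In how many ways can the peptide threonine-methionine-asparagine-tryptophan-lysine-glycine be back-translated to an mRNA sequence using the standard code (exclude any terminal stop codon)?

Thr: 4 codons.
Met: 1 codon.
Asn: 2 codons.
Trp: 1 codon.
Lys: 2 codons.
Gly: 4 codons.
4 × 1 × 2 × 1 × 2 × 4 = 64.

64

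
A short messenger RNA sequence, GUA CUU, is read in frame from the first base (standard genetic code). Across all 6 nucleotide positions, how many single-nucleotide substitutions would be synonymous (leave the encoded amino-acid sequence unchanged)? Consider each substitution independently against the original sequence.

6

Codon 1 (GUA, Val): 3 synonymous substitutions.
Codon 2 (CUU, Leu): 3 synonymous substitutions.
Total: 3 + 3 = 6.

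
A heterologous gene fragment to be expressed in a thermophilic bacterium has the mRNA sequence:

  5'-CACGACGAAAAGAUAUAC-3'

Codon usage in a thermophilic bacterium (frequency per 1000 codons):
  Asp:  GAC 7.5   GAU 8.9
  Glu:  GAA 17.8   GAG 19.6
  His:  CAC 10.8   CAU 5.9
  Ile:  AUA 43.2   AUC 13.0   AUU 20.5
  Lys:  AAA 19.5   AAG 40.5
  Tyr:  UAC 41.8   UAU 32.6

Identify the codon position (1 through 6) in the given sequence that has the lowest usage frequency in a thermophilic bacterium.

Codon 1 CAC (His): 10.8 per 1000.
Codon 2 GAC (Asp): 7.5 per 1000.
Codon 3 GAA (Glu): 17.8 per 1000.
Codon 4 AAG (Lys): 40.5 per 1000.
Codon 5 AUA (Ile): 43.2 per 1000.
Codon 6 UAC (Tyr): 41.8 per 1000.
Lowest frequency is 7.5 at codon 2.

2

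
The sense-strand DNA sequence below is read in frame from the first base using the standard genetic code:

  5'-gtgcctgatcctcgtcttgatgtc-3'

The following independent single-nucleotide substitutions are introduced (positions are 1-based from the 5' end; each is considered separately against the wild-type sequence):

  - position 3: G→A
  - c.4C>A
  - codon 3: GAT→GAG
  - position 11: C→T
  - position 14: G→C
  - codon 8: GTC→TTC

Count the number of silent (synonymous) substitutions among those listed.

Codon 1: GTG (Val) → GTA (Val) — synonymous.
Codon 2: CCT (Pro) → ACT (Thr) — missense.
Codon 3: GAT (Asp) → GAG (Glu) — missense.
Codon 4: CCT (Pro) → CTT (Leu) — missense.
Codon 5: CGT (Arg) → CCT (Pro) — missense.
Codon 8: GTC (Val) → TTC (Phe) — missense.
Synonymous: 1 of 6.

1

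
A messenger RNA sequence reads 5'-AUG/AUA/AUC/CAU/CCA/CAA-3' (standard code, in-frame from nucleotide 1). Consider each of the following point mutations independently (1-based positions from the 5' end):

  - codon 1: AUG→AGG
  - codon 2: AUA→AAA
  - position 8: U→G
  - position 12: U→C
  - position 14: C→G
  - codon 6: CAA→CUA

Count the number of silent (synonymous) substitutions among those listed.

Codon 1: AUG (Met) → AGG (Arg) — missense.
Codon 2: AUA (Ile) → AAA (Lys) — missense.
Codon 3: AUC (Ile) → AGC (Ser) — missense.
Codon 4: CAU (His) → CAC (His) — synonymous.
Codon 5: CCA (Pro) → CGA (Arg) — missense.
Codon 6: CAA (Gln) → CUA (Leu) — missense.
Synonymous: 1 of 6.

1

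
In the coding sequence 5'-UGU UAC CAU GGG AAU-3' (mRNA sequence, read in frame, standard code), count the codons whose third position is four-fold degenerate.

1

Codon 1 UGU (Cys): third position 2-fold.
Codon 2 UAC (Tyr): third position 2-fold.
Codon 3 CAU (His): third position 2-fold.
Codon 4 GGG (Gly): third position 4-fold.
Codon 5 AAU (Asn): third position 2-fold.
Four-fold degenerate third positions: 1.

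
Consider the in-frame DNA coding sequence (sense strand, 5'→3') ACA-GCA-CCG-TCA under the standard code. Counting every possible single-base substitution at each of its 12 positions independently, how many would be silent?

Codon 1 (ACA, Thr): 3 synonymous substitutions.
Codon 2 (GCA, Ala): 3 synonymous substitutions.
Codon 3 (CCG, Pro): 3 synonymous substitutions.
Codon 4 (TCA, Ser): 3 synonymous substitutions.
Total: 3 + 3 + 3 + 3 = 12.

12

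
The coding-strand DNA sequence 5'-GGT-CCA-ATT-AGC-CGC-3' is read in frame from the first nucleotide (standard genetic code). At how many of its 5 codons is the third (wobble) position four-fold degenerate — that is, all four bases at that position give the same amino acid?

Codon 1 GGT (Gly): third position 4-fold.
Codon 2 CCA (Pro): third position 4-fold.
Codon 3 ATT (Ile): third position 3-fold.
Codon 4 AGC (Ser): third position 2-fold.
Codon 5 CGC (Arg): third position 4-fold.
Four-fold degenerate third positions: 3.

3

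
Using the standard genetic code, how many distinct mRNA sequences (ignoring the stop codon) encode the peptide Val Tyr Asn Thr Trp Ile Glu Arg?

2304

Val: 4 codons.
Tyr: 2 codons.
Asn: 2 codons.
Thr: 4 codons.
Trp: 1 codon.
Ile: 3 codons.
Glu: 2 codons.
Arg: 6 codons.
4 × 2 × 2 × 4 × 1 × 3 × 2 × 6 = 2304.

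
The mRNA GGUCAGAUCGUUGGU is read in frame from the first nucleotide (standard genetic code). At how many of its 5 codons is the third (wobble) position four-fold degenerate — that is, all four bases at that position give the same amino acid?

Codon 1 GGU (Gly): third position 4-fold.
Codon 2 CAG (Gln): third position 2-fold.
Codon 3 AUC (Ile): third position 3-fold.
Codon 4 GUU (Val): third position 4-fold.
Codon 5 GGU (Gly): third position 4-fold.
Four-fold degenerate third positions: 3.

3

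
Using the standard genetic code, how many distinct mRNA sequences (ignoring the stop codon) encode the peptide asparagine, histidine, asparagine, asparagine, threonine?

64

Asn: 2 codons.
His: 2 codons.
Asn: 2 codons.
Asn: 2 codons.
Thr: 4 codons.
2 × 2 × 2 × 2 × 4 = 64.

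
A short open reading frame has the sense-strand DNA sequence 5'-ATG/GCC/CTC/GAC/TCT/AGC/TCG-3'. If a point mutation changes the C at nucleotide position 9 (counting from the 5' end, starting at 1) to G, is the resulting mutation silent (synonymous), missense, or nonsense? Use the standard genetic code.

silent

Position 9 falls in codon 3: CTC → Leu.
After the substitution the codon is CTG → Leu.
Both encode Leu, so the change is synonymous.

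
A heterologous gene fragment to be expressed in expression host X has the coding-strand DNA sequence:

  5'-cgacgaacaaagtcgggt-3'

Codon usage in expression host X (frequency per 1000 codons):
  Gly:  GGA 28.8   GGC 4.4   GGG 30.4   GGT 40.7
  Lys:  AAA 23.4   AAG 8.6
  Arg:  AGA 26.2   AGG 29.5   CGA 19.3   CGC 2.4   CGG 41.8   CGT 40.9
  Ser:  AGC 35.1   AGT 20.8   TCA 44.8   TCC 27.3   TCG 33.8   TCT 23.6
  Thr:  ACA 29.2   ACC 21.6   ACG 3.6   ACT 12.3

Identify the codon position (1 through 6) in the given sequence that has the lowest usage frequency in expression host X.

4

Codon 1 CGA (Arg): 19.3 per 1000.
Codon 2 CGA (Arg): 19.3 per 1000.
Codon 3 ACA (Thr): 29.2 per 1000.
Codon 4 AAG (Lys): 8.6 per 1000.
Codon 5 TCG (Ser): 33.8 per 1000.
Codon 6 GGT (Gly): 40.7 per 1000.
Lowest frequency is 8.6 at codon 4.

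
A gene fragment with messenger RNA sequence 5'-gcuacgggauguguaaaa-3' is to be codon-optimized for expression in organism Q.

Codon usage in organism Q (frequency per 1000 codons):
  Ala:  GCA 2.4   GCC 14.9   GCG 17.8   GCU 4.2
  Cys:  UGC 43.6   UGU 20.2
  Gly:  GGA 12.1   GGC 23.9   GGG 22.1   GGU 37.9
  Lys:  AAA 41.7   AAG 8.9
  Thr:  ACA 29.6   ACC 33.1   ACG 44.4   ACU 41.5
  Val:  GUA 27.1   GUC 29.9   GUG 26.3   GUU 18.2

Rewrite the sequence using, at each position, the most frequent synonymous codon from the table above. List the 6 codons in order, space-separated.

Codon 1 (Ala): best is GCG at 17.8.
Codon 2 (Thr): best is ACG at 44.4.
Codon 3 (Gly): best is GGU at 37.9.
Codon 4 (Cys): best is UGC at 43.6.
Codon 5 (Val): best is GUC at 29.9.
Codon 6 (Lys): best is AAA at 41.7.

GCG ACG GGU UGC GUC AAA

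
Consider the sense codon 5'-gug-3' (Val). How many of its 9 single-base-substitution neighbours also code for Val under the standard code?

3

Position 1: none → 0 synonymous.
Position 2: none → 0 synonymous.
Position 3: GUU, GUC, GUA → 3 synonymous.
Total: 0 + 0 + 3 = 3.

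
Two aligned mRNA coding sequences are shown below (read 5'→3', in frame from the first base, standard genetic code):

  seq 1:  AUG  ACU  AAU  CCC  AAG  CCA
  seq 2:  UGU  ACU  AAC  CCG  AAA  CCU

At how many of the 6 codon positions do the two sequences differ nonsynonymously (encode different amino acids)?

1

Codon 1: AUG Met / UGU Cys — nonsynonymous.
Codon 2: ACU Thr / ACU Thr — identical.
Codon 3: AAU Asn / AAC Asn — synonymous.
Codon 4: CCC Pro / CCG Pro — synonymous.
Codon 5: AAG Lys / AAA Lys — synonymous.
Codon 6: CCA Pro / CCU Pro — synonymous.
Nonsynonymous differences: 1.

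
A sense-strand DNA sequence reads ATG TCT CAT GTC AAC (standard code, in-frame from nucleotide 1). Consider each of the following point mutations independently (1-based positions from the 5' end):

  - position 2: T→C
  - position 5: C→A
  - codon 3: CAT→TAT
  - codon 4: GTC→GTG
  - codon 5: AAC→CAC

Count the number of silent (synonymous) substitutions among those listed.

1

Codon 1: ATG (Met) → ACG (Thr) — missense.
Codon 2: TCT (Ser) → TAT (Tyr) — missense.
Codon 3: CAT (His) → TAT (Tyr) — missense.
Codon 4: GTC (Val) → GTG (Val) — synonymous.
Codon 5: AAC (Asn) → CAC (His) — missense.
Synonymous: 1 of 5.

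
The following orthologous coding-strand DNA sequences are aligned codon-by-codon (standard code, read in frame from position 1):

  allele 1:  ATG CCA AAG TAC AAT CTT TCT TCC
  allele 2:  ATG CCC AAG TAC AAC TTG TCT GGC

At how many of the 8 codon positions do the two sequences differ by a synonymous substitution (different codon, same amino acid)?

Codon 1: ATG Met / ATG Met — identical.
Codon 2: CCA Pro / CCC Pro — synonymous.
Codon 3: AAG Lys / AAG Lys — identical.
Codon 4: TAC Tyr / TAC Tyr — identical.
Codon 5: AAT Asn / AAC Asn — synonymous.
Codon 6: CTT Leu / TTG Leu — synonymous.
Codon 7: TCT Ser / TCT Ser — identical.
Codon 8: TCC Ser / GGC Gly — nonsynonymous.
Synonymous differences: 3.

3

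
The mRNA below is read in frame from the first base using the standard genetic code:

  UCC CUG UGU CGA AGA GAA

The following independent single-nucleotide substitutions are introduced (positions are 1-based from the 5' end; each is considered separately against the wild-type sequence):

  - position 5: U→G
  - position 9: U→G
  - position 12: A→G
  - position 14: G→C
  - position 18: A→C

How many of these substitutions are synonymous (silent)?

1

Codon 2: CUG (Leu) → CGG (Arg) — missense.
Codon 3: UGU (Cys) → UGG (Trp) — missense.
Codon 4: CGA (Arg) → CGG (Arg) — synonymous.
Codon 5: AGA (Arg) → ACA (Thr) — missense.
Codon 6: GAA (Glu) → GAC (Asp) — missense.
Synonymous: 1 of 5.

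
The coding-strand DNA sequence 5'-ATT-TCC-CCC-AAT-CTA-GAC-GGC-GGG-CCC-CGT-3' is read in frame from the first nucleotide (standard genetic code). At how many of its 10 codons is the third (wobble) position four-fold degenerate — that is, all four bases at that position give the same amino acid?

7

Codon 1 ATT (Ile): third position 3-fold.
Codon 2 TCC (Ser): third position 4-fold.
Codon 3 CCC (Pro): third position 4-fold.
Codon 4 AAT (Asn): third position 2-fold.
Codon 5 CTA (Leu): third position 4-fold.
Codon 6 GAC (Asp): third position 2-fold.
Codon 7 GGC (Gly): third position 4-fold.
Codon 8 GGG (Gly): third position 4-fold.
Codon 9 CCC (Pro): third position 4-fold.
Codon 10 CGT (Arg): third position 4-fold.
Four-fold degenerate third positions: 7.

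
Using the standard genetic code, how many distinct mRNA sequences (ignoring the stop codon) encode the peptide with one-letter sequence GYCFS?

192

Gly: 4 codons.
Tyr: 2 codons.
Cys: 2 codons.
Phe: 2 codons.
Ser: 6 codons.
4 × 2 × 2 × 2 × 6 = 192.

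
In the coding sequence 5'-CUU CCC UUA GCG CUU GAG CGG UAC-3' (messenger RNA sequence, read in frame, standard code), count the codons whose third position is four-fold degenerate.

5

Codon 1 CUU (Leu): third position 4-fold.
Codon 2 CCC (Pro): third position 4-fold.
Codon 3 UUA (Leu): third position 2-fold.
Codon 4 GCG (Ala): third position 4-fold.
Codon 5 CUU (Leu): third position 4-fold.
Codon 6 GAG (Glu): third position 2-fold.
Codon 7 CGG (Arg): third position 4-fold.
Codon 8 UAC (Tyr): third position 2-fold.
Four-fold degenerate third positions: 5.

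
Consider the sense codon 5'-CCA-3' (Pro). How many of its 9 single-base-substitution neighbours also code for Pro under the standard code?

Position 1: none → 0 synonymous.
Position 2: none → 0 synonymous.
Position 3: CCT, CCC, CCG → 3 synonymous.
Total: 0 + 0 + 3 = 3.

3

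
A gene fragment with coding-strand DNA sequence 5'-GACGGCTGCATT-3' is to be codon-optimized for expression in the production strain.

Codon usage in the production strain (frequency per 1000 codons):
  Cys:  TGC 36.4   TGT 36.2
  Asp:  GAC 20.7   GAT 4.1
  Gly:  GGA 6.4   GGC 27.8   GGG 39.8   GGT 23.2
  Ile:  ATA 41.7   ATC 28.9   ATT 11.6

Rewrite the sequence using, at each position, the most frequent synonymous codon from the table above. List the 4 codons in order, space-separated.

GAC GGG TGC ATA

Codon 1 (Asp): best is GAC at 20.7.
Codon 2 (Gly): best is GGG at 39.8.
Codon 3 (Cys): best is TGC at 36.4.
Codon 4 (Ile): best is ATA at 41.7.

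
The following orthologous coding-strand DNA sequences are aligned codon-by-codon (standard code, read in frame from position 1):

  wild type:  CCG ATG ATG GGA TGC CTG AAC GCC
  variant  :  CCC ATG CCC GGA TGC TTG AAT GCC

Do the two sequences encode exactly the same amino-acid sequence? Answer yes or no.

no

Codon 1: CCG Pro / CCC Pro — synonymous.
Codon 2: ATG Met / ATG Met — identical.
Codon 3: ATG Met / CCC Pro — nonsynonymous.
Codon 4: GGA Gly / GGA Gly — identical.
Codon 5: TGC Cys / TGC Cys — identical.
Codon 6: CTG Leu / TTG Leu — synonymous.
Codon 7: AAC Asn / AAT Asn — synonymous.
Codon 8: GCC Ala / GCC Ala — identical.
Nonsynonymous differences: 1 → different protein.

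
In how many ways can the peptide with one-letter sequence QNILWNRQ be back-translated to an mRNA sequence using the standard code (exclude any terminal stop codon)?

Gln: 2 codons.
Asn: 2 codons.
Ile: 3 codons.
Leu: 6 codons.
Trp: 1 codon.
Asn: 2 codons.
Arg: 6 codons.
Gln: 2 codons.
2 × 2 × 3 × 6 × 1 × 2 × 6 × 2 = 1728.

1728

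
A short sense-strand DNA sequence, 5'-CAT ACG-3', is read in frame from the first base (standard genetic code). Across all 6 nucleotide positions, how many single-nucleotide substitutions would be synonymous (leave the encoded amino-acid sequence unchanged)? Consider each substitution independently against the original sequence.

Codon 1 (CAT, His): 1 synonymous substitution.
Codon 2 (ACG, Thr): 3 synonymous substitutions.
Total: 1 + 3 = 4.

4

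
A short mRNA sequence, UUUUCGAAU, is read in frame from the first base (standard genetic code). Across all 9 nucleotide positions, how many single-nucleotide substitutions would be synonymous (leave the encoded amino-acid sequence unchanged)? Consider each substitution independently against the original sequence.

Codon 1 (UUU, Phe): 1 synonymous substitution.
Codon 2 (UCG, Ser): 3 synonymous substitutions.
Codon 3 (AAU, Asn): 1 synonymous substitution.
Total: 1 + 3 + 1 = 5.

5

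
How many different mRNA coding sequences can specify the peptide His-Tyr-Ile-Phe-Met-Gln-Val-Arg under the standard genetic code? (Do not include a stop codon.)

His: 2 codons.
Tyr: 2 codons.
Ile: 3 codons.
Phe: 2 codons.
Met: 1 codon.
Gln: 2 codons.
Val: 4 codons.
Arg: 6 codons.
2 × 2 × 3 × 2 × 1 × 2 × 4 × 6 = 1152.

1152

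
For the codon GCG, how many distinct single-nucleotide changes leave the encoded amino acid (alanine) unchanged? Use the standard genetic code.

3

Position 1: none → 0 synonymous.
Position 2: none → 0 synonymous.
Position 3: GCT, GCC, GCA → 3 synonymous.
Total: 0 + 0 + 3 = 3.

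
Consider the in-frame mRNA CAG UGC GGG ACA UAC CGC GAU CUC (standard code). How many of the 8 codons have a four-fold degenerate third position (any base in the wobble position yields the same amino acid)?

Codon 1 CAG (Gln): third position 2-fold.
Codon 2 UGC (Cys): third position 2-fold.
Codon 3 GGG (Gly): third position 4-fold.
Codon 4 ACA (Thr): third position 4-fold.
Codon 5 UAC (Tyr): third position 2-fold.
Codon 6 CGC (Arg): third position 4-fold.
Codon 7 GAU (Asp): third position 2-fold.
Codon 8 CUC (Leu): third position 4-fold.
Four-fold degenerate third positions: 4.

4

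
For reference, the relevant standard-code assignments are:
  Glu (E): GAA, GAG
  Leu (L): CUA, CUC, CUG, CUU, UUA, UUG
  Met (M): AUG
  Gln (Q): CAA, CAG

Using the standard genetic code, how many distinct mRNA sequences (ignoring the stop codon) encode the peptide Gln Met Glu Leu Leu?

144

Gln: 2 codons.
Met: 1 codon.
Glu: 2 codons.
Leu: 6 codons.
Leu: 6 codons.
2 × 1 × 2 × 6 × 6 = 144.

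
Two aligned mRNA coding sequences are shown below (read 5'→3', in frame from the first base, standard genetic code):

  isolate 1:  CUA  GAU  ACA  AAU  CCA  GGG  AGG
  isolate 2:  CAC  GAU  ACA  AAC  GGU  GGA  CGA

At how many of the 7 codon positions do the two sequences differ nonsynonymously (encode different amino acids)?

2

Codon 1: CUA Leu / CAC His — nonsynonymous.
Codon 2: GAU Asp / GAU Asp — identical.
Codon 3: ACA Thr / ACA Thr — identical.
Codon 4: AAU Asn / AAC Asn — synonymous.
Codon 5: CCA Pro / GGU Gly — nonsynonymous.
Codon 6: GGG Gly / GGA Gly — synonymous.
Codon 7: AGG Arg / CGA Arg — synonymous.
Nonsynonymous differences: 2.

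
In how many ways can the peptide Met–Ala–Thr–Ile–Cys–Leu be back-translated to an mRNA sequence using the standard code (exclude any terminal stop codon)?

576

Met: 1 codon.
Ala: 4 codons.
Thr: 4 codons.
Ile: 3 codons.
Cys: 2 codons.
Leu: 6 codons.
1 × 4 × 4 × 3 × 2 × 6 = 576.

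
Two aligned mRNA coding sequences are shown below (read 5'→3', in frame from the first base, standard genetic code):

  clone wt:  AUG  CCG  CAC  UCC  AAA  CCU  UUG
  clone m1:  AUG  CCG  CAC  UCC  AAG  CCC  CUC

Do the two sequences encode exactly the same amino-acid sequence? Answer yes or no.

Codon 1: AUG Met / AUG Met — identical.
Codon 2: CCG Pro / CCG Pro — identical.
Codon 3: CAC His / CAC His — identical.
Codon 4: UCC Ser / UCC Ser — identical.
Codon 5: AAA Lys / AAG Lys — synonymous.
Codon 6: CCU Pro / CCC Pro — synonymous.
Codon 7: UUG Leu / CUC Leu — synonymous.
Nonsynonymous differences: 0 → same protein.

yes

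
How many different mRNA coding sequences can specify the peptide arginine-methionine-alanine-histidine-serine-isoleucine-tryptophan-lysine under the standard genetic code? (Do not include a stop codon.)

1728

Arg: 6 codons.
Met: 1 codon.
Ala: 4 codons.
His: 2 codons.
Ser: 6 codons.
Ile: 3 codons.
Trp: 1 codon.
Lys: 2 codons.
6 × 1 × 4 × 2 × 6 × 3 × 1 × 2 = 1728.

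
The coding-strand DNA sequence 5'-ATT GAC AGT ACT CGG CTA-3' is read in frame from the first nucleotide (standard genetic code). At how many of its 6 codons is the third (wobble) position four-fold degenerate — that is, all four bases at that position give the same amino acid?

3

Codon 1 ATT (Ile): third position 3-fold.
Codon 2 GAC (Asp): third position 2-fold.
Codon 3 AGT (Ser): third position 2-fold.
Codon 4 ACT (Thr): third position 4-fold.
Codon 5 CGG (Arg): third position 4-fold.
Codon 6 CTA (Leu): third position 4-fold.
Four-fold degenerate third positions: 3.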